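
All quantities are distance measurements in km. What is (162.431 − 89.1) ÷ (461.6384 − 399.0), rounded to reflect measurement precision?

162.431 − 89.1 = 73.331, limited to 1 d.p. → 3 s.f.; 461.6384 − 399.0 = 62.6384, limited to 1 d.p. → 3 s.f.
Carrying full precision, 73.331 ÷ 62.6384 = 1.17070359396…; keep min(3, 3) = 3 s.f.
Rounded to 3 significant figures: 1.17.

1.17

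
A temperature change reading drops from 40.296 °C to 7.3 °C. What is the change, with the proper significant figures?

40.296 °C − 7.3 °C = 32.996 °C.
Addition/subtraction keeps the fewest decimal places: 40.296 → 3 decimal places, 7.3 → 1 decimal place; limit is 1.
Rounded to 1 decimal place: 33.0 °C.

33.0 °C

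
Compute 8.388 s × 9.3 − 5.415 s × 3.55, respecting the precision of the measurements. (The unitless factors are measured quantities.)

59 s

8.388 × 9.3 = 78.0084 → 78 s (2 s.f., last digit at the 10^0 place).
5.415 × 3.55 = 19.22325 → 19.2 s (3 s.f., last digit at the 10^-1 place).
Difference: 58.78515 s; keep the coarser place, 10^0.
Result: 59 s.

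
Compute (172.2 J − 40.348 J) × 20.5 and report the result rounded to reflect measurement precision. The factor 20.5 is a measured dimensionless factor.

2.70 × 10³ J

172.2 J − 40.348 J = 131.852 J; the difference is limited to 1 decimal place (4 s.f.).
Carrying full precision, 131.852 × 20.5 = 2702.966 J; 20.5 has 3 s.f., so the result keeps min(4, 3) = 3 s.f.
Rounded to 3 significant figures: 2.70 × 10³ J.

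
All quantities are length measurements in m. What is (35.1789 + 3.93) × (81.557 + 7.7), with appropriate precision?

3.49 × 10³ m²

35.1789 + 3.93 = 39.1089, limited to 2 d.p. → 4 s.f.; 81.557 + 7.7 = 89.257, limited to 1 d.p. → 3 s.f.
Carrying full precision, 39.1089 × 89.257 = 3490.7430873; keep min(4, 3) = 3 s.f.
Rounded to 3 significant figures: 3.49 × 10³ m².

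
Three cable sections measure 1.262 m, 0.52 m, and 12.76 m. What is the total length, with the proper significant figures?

14.54 m

1.262 m + 0.52 m + 12.76 m = 14.542 m.
Addition/subtraction keeps the fewest decimal places: 1.262 → 3 decimal places, 0.52 → 2 decimal places, 12.76 → 2 decimal places; limit is 2.
Rounded to 2 decimal places: 14.54 m.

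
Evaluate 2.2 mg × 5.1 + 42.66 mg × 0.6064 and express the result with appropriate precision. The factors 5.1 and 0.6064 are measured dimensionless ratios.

2.2 × 5.1 = 11.22 → 11 mg (2 s.f., last digit at the 10^0 place).
42.66 × 0.6064 = 25.869024 → 25.87 mg (4 s.f., last digit at the 10^-2 place).
Sum: 37.089024 mg; keep the coarser place, 10^0.
Result: 37 mg.

37 mg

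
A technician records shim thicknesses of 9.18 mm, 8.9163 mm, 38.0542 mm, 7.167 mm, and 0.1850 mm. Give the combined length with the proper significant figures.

9.18 mm + 8.9163 mm + 38.0542 mm + 7.167 mm + 0.1850 mm = 63.5025 mm.
Addition/subtraction keeps the fewest decimal places: 9.18 → 2 decimal places, 8.9163 → 4 decimal places, 38.0542 → 4 decimal places, 7.167 → 3 decimal places, 0.1850 → 4 decimal places; limit is 2.
Rounded to 2 decimal places: 63.50 mm.

63.50 mm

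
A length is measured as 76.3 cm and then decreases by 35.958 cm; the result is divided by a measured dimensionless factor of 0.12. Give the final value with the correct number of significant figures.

3.4 × 10² cm

76.3 cm − 35.958 cm = 40.342 cm; the difference is limited to 1 decimal place (3 s.f.).
Carrying full precision, 40.342 ÷ 0.12 = 336.183333333… cm; 0.12 has 2 s.f., so the result keeps min(3, 2) = 2 s.f.
Rounded to 2 significant figures: 3.4 × 10² cm.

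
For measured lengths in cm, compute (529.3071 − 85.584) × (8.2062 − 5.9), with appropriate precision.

529.3071 − 85.584 = 443.7231, limited to 3 d.p. → 6 s.f.; 8.2062 − 5.9 = 2.3062, limited to 1 d.p. → 2 s.f.
Carrying full precision, 443.7231 × 2.3062 = 1023.31421322; keep min(6, 2) = 2 s.f.
Rounded to 2 significant figures: 1.0 × 10³ cm².

1.0 × 10³ cm²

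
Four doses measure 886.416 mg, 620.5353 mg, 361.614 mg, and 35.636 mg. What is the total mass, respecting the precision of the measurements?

886.416 mg + 620.5353 mg + 361.614 mg + 35.636 mg = 1904.2013 mg.
Addition/subtraction keeps the fewest decimal places: 886.416 → 3 decimal places, 620.5353 → 4 decimal places, 361.614 → 3 decimal places, 35.636 → 3 decimal places; limit is 3.
Rounded to 3 decimal places: 1904.201 mg.

1904.201 mg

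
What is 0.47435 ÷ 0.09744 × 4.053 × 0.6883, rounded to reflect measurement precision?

0.47435 ÷ 0.09744 × 4.053 × 0.6883 = 13.5805076002…
Multiplication/division keeps the fewest significant figures: 0.47435 → 5 s.f., 0.09744 → 4 s.f., 4.053 → 4 s.f., 0.6883 → 4 s.f.; limit is 4.
Rounded to 4 significant figures: 13.58.

13.58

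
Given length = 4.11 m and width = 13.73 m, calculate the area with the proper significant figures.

56.4 m²

area = 4.11 m × 13.73 m = 56.4303 m².
4.11 has 3 significant figures; 13.73 has 4.
Division/multiplication keeps the fewest: 3 significant figures.
Rounded: 56.4 m².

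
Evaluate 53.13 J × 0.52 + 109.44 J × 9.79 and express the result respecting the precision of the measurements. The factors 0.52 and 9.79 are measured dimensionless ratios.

53.13 × 0.52 = 27.6276 → 28 J (2 s.f., last digit at the 10^0 place).
109.44 × 9.79 = 1071.4176 → 1.07 × 10^3 J (3 s.f., last digit at the 10^1 place).
Sum: 1099.0452 J; keep the coarser place, 10^1.
Result: 1.10 × 10^3 J.

1.10 × 10^3 J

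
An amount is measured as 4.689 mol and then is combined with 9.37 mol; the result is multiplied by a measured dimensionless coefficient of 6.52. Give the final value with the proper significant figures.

91.7 mol

4.689 mol + 9.37 mol = 14.059 mol; the sum is limited to 2 decimal places (4 s.f.).
Carrying full precision, 14.059 × 6.52 = 91.66468 mol; 6.52 has 3 s.f., so the result keeps min(4, 3) = 3 s.f.
Rounded to 3 significant figures: 91.7 mol.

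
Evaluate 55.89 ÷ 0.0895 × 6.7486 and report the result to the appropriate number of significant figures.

4.21 × 10^3

55.89 ÷ 0.0895 × 6.7486 = 4214.29334078…
Multiplication/division keeps the fewest significant figures: 55.89 → 4 s.f., 0.0895 → 3 s.f., 6.7486 → 5 s.f.; limit is 3.
Rounded to 3 significant figures: 4.21 × 10^3.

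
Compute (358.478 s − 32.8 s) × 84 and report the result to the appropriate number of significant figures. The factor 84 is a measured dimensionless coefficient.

2.7 × 10^4 s

358.478 s − 32.8 s = 325.678 s; the difference is limited to 1 decimal place (4 s.f.).
Carrying full precision, 325.678 × 84 = 27356.952 s; 84 has 2 s.f., so the result keeps min(4, 2) = 2 s.f.
Rounded to 2 significant figures: 2.7 × 10^4 s.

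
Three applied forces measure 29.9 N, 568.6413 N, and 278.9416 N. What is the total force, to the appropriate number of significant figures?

29.9 N + 568.6413 N + 278.9416 N = 877.4829 N.
Addition/subtraction keeps the fewest decimal places: 29.9 → 1 decimal place, 568.6413 → 4 decimal places, 278.9416 → 4 decimal places; limit is 1.
Rounded to 1 decimal place: 877.5 N.

877.5 N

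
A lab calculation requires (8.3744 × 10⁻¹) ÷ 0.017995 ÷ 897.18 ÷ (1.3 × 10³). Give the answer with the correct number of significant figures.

4.0 × 10⁻⁵

(8.3744 × 10⁻¹) ÷ 0.017995 ÷ 897.18 ÷ (1.3 × 10³) = 0.0000399005529223…
Multiplication/division keeps the fewest significant figures: 8.3744 × 10⁻¹ → 5 s.f., 0.017995 → 5 s.f., 897.18 → 5 s.f., 1.3 × 10³ → 2 s.f.; limit is 2.
Rounded to 2 significant figures: 4.0 × 10⁻⁵.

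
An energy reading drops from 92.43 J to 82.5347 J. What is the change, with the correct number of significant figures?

92.43 J − 82.5347 J = 9.8953 J.
Addition/subtraction keeps the fewest decimal places: 92.43 → 2 decimal places, 82.5347 → 4 decimal places; limit is 2.
Rounded to 2 decimal places: 9.90 J.

9.90 J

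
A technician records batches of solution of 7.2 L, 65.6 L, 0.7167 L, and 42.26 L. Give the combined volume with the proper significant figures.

7.2 L + 65.6 L + 0.7167 L + 42.26 L = 115.7767 L.
Addition/subtraction keeps the fewest decimal places: 7.2 → 1 decimal place, 65.6 → 1 decimal place, 0.7167 → 4 decimal places, 42.26 → 2 decimal places; limit is 1.
Rounded to 1 decimal place: 115.8 L.

115.8 L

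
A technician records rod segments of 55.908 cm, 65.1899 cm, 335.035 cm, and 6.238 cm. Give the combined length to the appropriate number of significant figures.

462.371 cm

55.908 cm + 65.1899 cm + 335.035 cm + 6.238 cm = 462.3709 cm.
Addition/subtraction keeps the fewest decimal places: 55.908 → 3 decimal places, 65.1899 → 4 decimal places, 335.035 → 3 decimal places, 6.238 → 3 decimal places; limit is 3.
Rounded to 3 decimal places: 462.371 cm.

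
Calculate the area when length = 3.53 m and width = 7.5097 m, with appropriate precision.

area = 3.53 m × 7.5097 m = 26.509241 m².
3.53 has 3 significant figures; 7.5097 has 5.
Division/multiplication keeps the fewest: 3 significant figures.
Rounded: 26.5 m².

26.5 m²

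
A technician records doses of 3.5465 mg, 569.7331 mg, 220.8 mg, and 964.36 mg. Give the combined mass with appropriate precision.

1758.4 mg

3.5465 mg + 569.7331 mg + 220.8 mg + 964.36 mg = 1758.4396 mg.
Addition/subtraction keeps the fewest decimal places: 3.5465 → 4 decimal places, 569.7331 → 4 decimal places, 220.8 → 1 decimal place, 964.36 → 2 decimal places; limit is 1.
Rounded to 1 decimal place: 1758.4 mg.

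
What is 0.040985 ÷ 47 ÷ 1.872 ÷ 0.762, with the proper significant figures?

6.1 × 10^-4

0.040985 ÷ 47 ÷ 1.872 ÷ 0.762 = 0.000611316708025…
Multiplication/division keeps the fewest significant figures: 0.040985 → 5 s.f., 47 → 2 s.f., 1.872 → 4 s.f., 0.762 → 3 s.f.; limit is 2.
Rounded to 2 significant figures: 6.1 × 10^-4.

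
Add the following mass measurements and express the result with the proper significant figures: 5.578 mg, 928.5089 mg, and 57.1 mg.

991.2 mg

5.578 mg + 928.5089 mg + 57.1 mg = 991.1869 mg.
Addition/subtraction keeps the fewest decimal places: 5.578 → 3 decimal places, 928.5089 → 4 decimal places, 57.1 → 1 decimal place; limit is 1.
Rounded to 1 decimal place: 991.2 mg.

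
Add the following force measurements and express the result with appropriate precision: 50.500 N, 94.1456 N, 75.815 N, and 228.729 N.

449.190 N

50.500 N + 94.1456 N + 75.815 N + 228.729 N = 449.1896 N.
Addition/subtraction keeps the fewest decimal places: 50.500 → 3 decimal places, 94.1456 → 4 decimal places, 75.815 → 3 decimal places, 228.729 → 3 decimal places; limit is 3.
Rounded to 3 decimal places: 449.190 N.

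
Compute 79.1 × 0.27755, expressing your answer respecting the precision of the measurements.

79.1 × 0.27755 = 21.954205
Multiplication/division keeps the fewest significant figures: 79.1 → 3 s.f., 0.27755 → 5 s.f.; limit is 3.
Rounded to 3 significant figures: 22.0.

22.0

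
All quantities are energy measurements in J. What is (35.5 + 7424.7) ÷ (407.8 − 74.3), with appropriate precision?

35.5 + 7424.7 = 7460.2, limited to 1 d.p. → 5 s.f.; 407.8 − 74.3 = 333.5, limited to 1 d.p. → 4 s.f.
Carrying full precision, 7460.2 ÷ 333.5 = 22.3694152924…; keep min(5, 4) = 4 s.f.
Rounded to 4 significant figures: 22.37.

22.37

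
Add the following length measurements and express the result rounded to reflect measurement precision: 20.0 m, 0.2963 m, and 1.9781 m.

20.0 m + 0.2963 m + 1.9781 m = 22.2744 m.
Addition/subtraction keeps the fewest decimal places: 20.0 → 1 decimal place, 0.2963 → 4 decimal places, 1.9781 → 4 decimal places; limit is 1.
Rounded to 1 decimal place: 22.3 m.

22.3 m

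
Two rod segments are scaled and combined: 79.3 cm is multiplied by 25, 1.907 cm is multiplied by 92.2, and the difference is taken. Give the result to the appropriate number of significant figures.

1.8 × 10^3 cm

79.3 × 25 = 1982.5 → 2.0 × 10^3 cm (2 s.f., last digit at the 10^2 place).
1.907 × 92.2 = 175.8254 → 176 cm (3 s.f., last digit at the 10^0 place).
Difference: 1806.6746 cm; keep the coarser place, 10^2.
Result: 1.8 × 10^3 cm.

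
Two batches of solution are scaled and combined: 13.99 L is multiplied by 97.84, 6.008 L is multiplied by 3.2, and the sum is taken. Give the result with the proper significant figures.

1388 L

13.99 × 97.84 = 1368.7816 → 1369 L (4 s.f., last digit at the 10^0 place).
6.008 × 3.2 = 19.2256 → 19 L (2 s.f., last digit at the 10^0 place).
Sum: 1388.0072 L; keep the coarser place, 10^0.
Result: 1388 L.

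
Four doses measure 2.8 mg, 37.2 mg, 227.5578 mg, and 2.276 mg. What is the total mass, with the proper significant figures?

2.8 mg + 37.2 mg + 227.5578 mg + 2.276 mg = 269.8338 mg.
Addition/subtraction keeps the fewest decimal places: 2.8 → 1 decimal place, 37.2 → 1 decimal place, 227.5578 → 4 decimal places, 2.276 → 3 decimal places; limit is 1.
Rounded to 1 decimal place: 269.8 mg.

269.8 mg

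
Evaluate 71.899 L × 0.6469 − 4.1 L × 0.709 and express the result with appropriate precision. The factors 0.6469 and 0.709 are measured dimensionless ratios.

71.899 × 0.6469 = 46.5114631 → 46.51 L (4 s.f., last digit at the 10^-2 place).
4.1 × 0.709 = 2.9069 → 2.9 L (2 s.f., last digit at the 10^-1 place).
Difference: 43.6045631 L; keep the coarser place, 10^-1.
Result: 43.6 L.

43.6 L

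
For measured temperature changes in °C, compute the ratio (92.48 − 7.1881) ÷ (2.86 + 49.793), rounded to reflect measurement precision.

92.48 − 7.1881 = 85.2919, limited to 2 d.p. → 4 s.f.; 2.86 + 49.793 = 52.653, limited to 2 d.p. → 4 s.f.
Carrying full precision, 85.2919 ÷ 52.653 = 1.61988680607…; keep min(4, 4) = 4 s.f.
Rounded to 4 significant figures: 1.620.

1.620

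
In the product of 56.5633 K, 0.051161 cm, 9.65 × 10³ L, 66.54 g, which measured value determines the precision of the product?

9.65 × 10³ L

56.5633 K → 6 s.f.; 0.051161 cm → 5 s.f.; 9.65 × 10³ L → 3 s.f.; 66.54 g → 4 s.f.
The fewest is 3 significant figures, from 9.65 × 10³ L.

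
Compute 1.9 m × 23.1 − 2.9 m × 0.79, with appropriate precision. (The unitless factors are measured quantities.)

42 m

1.9 × 23.1 = 43.89 → 44 m (2 s.f., last digit at the 10^0 place).
2.9 × 0.79 = 2.291 → 2.3 m (2 s.f., last digit at the 10^-1 place).
Difference: 41.599 m; keep the coarser place, 10^0.
Result: 42 m.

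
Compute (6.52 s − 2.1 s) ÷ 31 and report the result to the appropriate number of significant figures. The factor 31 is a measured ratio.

0.14 s

6.52 s − 2.1 s = 4.42 s; the difference is limited to 1 decimal place (2 s.f.).
Carrying full precision, 4.42 ÷ 31 = 0.142580645161… s; 31 has 2 s.f., so the result keeps min(2, 2) = 2 s.f.
Rounded to 2 significant figures: 0.14 s.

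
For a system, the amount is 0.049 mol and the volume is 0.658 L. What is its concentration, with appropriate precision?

concentration = 0.049 mol ÷ 0.658 L = 0.0744680851064… mol/L.
0.049 has 2 significant figures; 0.658 has 3.
Division/multiplication keeps the fewest: 2 significant figures.
Rounded: 0.074 mol/L.

0.074 mol/L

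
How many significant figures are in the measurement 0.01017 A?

4

0.01017: leading zeros are not significant; zeros between nonzero digits are significant.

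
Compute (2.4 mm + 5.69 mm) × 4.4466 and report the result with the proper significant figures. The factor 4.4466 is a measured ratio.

2.4 mm + 5.69 mm = 8.09 mm; the sum is limited to 1 decimal place (2 s.f.).
Carrying full precision, 8.09 × 4.4466 = 35.972994 mm; 4.4466 has 5 s.f., so the result keeps min(2, 5) = 2 s.f.
Rounded to 2 significant figures: 36 mm.

36 mm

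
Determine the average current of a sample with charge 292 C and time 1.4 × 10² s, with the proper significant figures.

2.1 A

average current = 292 C ÷ 1.4 × 10² s = 2.08571428571… A.
292 has 3 significant figures; 1.4 × 10² has 2.
Division/multiplication keeps the fewest: 2 significant figures.
Rounded: 2.1 A.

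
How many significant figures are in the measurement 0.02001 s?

0.02001: leading zeros are not significant; zeros between nonzero digits are significant.

4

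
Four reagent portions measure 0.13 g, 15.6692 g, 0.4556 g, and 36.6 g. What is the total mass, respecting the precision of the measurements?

52.9 g

0.13 g + 15.6692 g + 0.4556 g + 36.6 g = 52.8548 g.
Addition/subtraction keeps the fewest decimal places: 0.13 → 2 decimal places, 15.6692 → 4 decimal places, 0.4556 → 4 decimal places, 36.6 → 1 decimal place; limit is 1.
Rounded to 1 decimal place: 52.9 g.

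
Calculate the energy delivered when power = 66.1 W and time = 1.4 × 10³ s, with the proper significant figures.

9.3 × 10⁴ J

energy delivered = 66.1 W × 1.4 × 10³ s = 92540 J.
66.1 has 3 significant figures; 1.4 × 10³ has 2.
Division/multiplication keeps the fewest: 2 significant figures.
Rounded: 9.3 × 10⁴ J.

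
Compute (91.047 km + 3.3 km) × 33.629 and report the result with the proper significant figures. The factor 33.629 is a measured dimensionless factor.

91.047 km + 3.3 km = 94.347 km; the sum is limited to 1 decimal place (3 s.f.).
Carrying full precision, 94.347 × 33.629 = 3172.795263 km; 33.629 has 5 s.f., so the result keeps min(3, 5) = 3 s.f.
Rounded to 3 significant figures: 3.17 × 10^3 km.

3.17 × 10^3 km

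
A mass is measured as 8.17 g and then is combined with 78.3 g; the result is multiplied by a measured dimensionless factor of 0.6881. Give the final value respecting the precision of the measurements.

8.17 g + 78.3 g = 86.47 g; the sum is limited to 1 decimal place (3 s.f.).
Carrying full precision, 86.47 × 0.6881 = 59.500007 g; 0.6881 has 4 s.f., so the result keeps min(3, 4) = 3 s.f.
Rounded to 3 significant figures: 59.5 g.

59.5 g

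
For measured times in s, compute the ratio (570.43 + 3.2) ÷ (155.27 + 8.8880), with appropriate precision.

570.43 + 3.2 = 573.63, limited to 1 d.p. → 4 s.f.; 155.27 + 8.8880 = 164.1580, limited to 2 d.p. → 5 s.f.
Carrying full precision, 573.63 ÷ 164.1580 = 3.49437736815…; keep min(4, 5) = 4 s.f.
Rounded to 4 significant figures: 3.494.

3.494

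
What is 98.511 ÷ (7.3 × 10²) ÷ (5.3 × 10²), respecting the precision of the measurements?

2.5 × 10⁻⁴

98.511 ÷ (7.3 × 10²) ÷ (5.3 × 10²) = 0.000254616179891…
Multiplication/division keeps the fewest significant figures: 98.511 → 5 s.f., 7.3 × 10² → 2 s.f., 5.3 × 10² → 2 s.f.; limit is 2.
Rounded to 2 significant figures: 2.5 × 10⁻⁴.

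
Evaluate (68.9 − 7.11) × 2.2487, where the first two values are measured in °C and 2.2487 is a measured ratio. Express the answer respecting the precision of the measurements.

68.9 °C − 7.11 °C = 61.79 °C; the difference is limited to 1 decimal place (3 s.f.).
Carrying full precision, 61.79 × 2.2487 = 138.947173 °C; 2.2487 has 5 s.f., so the result keeps min(3, 5) = 3 s.f.
Rounded to 3 significant figures: 139 °C.

139 °C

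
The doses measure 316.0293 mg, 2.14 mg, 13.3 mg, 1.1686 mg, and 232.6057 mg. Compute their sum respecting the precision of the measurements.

316.0293 mg + 2.14 mg + 13.3 mg + 1.1686 mg + 232.6057 mg = 565.2436 mg.
Addition/subtraction keeps the fewest decimal places: 316.0293 → 4 decimal places, 2.14 → 2 decimal places, 13.3 → 1 decimal place, 1.1686 → 4 decimal places, 232.6057 → 4 decimal places; limit is 1.
Rounded to 1 decimal place: 565.2 mg.

565.2 mg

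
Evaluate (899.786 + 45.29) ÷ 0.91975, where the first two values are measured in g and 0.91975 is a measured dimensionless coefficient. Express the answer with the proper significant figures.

899.786 g + 45.29 g = 945.076 g; the sum is limited to 2 decimal places (5 s.f.).
Carrying full precision, 945.076 ÷ 0.91975 = 1027.53574341… g; 0.91975 has 5 s.f., so the result keeps min(5, 5) = 5 s.f.
Rounded to 5 significant figures: 1027.5 g.

1027.5 g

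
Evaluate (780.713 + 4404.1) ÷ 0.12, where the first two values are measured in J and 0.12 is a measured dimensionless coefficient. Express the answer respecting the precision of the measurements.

4.3 × 10⁴ J

780.713 J + 4404.1 J = 5184.813 J; the sum is limited to 1 decimal place (5 s.f.).
Carrying full precision, 5184.813 ÷ 0.12 = 43206.775 J; 0.12 has 2 s.f., so the result keeps min(5, 2) = 2 s.f.
Rounded to 2 significant figures: 4.3 × 10⁴ J.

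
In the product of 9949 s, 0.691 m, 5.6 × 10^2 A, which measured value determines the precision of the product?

5.6 × 10^2 A

9949 s → 4 s.f.; 0.691 m → 3 s.f.; 5.6 × 10^2 A → 2 s.f.
The fewest is 2 significant figures, from 5.6 × 10^2 A.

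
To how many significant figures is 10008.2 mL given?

10008.2: zeros between nonzero digits are significant.

6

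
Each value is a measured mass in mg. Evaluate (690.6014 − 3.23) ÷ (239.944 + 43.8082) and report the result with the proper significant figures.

2.4224

690.6014 − 3.23 = 687.3714, limited to 2 d.p. → 5 s.f.; 239.944 + 43.8082 = 283.7522, limited to 3 d.p. → 6 s.f.
Carrying full precision, 687.3714 ÷ 283.7522 = 2.42243549125…; keep min(5, 6) = 5 s.f.
Rounded to 5 significant figures: 2.4224.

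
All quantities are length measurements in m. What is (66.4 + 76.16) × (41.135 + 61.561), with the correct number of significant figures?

1.464 × 10^4 m²

66.4 + 76.16 = 142.56, limited to 1 d.p. → 4 s.f.; 41.135 + 61.561 = 102.696, limited to 3 d.p. → 6 s.f.
Carrying full precision, 142.56 × 102.696 = 14640.34176; keep min(4, 6) = 4 s.f.
Rounded to 4 significant figures: 1.464 × 10^4 m².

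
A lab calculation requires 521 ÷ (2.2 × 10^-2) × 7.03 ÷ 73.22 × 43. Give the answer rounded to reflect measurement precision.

9.8 × 10^4

521 ÷ (2.2 × 10^-2) × 7.03 ÷ 73.22 × 43 = 97770.7841871…
Multiplication/division keeps the fewest significant figures: 521 → 3 s.f., 2.2 × 10^-2 → 2 s.f., 7.03 → 3 s.f., 73.22 → 4 s.f., 43 → 2 s.f.; limit is 2.
Rounded to 2 significant figures: 9.8 × 10^4.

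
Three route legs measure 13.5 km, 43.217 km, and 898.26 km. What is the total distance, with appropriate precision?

13.5 km + 43.217 km + 898.26 km = 954.977 km.
Addition/subtraction keeps the fewest decimal places: 13.5 → 1 decimal place, 43.217 → 3 decimal places, 898.26 → 2 decimal places; limit is 1.
Rounded to 1 decimal place: 955.0 km.

955.0 km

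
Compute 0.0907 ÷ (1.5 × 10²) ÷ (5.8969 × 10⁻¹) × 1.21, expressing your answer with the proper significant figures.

0.0012

0.0907 ÷ (1.5 × 10²) ÷ (5.8969 × 10⁻¹) × 1.21 = 0.00124073100556…
Multiplication/division keeps the fewest significant figures: 0.0907 → 3 s.f., 1.5 × 10² → 2 s.f., 5.8969 × 10⁻¹ → 5 s.f., 1.21 → 3 s.f.; limit is 2.
Rounded to 2 significant figures: 0.0012.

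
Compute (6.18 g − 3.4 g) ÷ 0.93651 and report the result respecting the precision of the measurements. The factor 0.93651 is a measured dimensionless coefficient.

6.18 g − 3.4 g = 2.78 g; the difference is limited to 1 decimal place (2 s.f.).
Carrying full precision, 2.78 ÷ 0.93651 = 2.96846803558… g; 0.93651 has 5 s.f., so the result keeps min(2, 5) = 2 s.f.
Rounded to 2 significant figures: 3.0 g.

3.0 g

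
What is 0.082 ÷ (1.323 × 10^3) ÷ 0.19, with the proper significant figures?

0.082 ÷ (1.323 × 10^3) ÷ 0.19 = 0.000326212356288…
Multiplication/division keeps the fewest significant figures: 0.082 → 2 s.f., 1.323 × 10^3 → 4 s.f., 0.19 → 2 s.f.; limit is 2.
Rounded to 2 significant figures: 3.3 × 10^-4.

3.3 × 10^-4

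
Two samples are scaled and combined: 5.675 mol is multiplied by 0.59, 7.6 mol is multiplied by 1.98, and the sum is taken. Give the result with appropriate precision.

5.675 × 0.59 = 3.34825 → 3.3 mol (2 s.f., last digit at the 10^-1 place).
7.6 × 1.98 = 15.048 → 15 mol (2 s.f., last digit at the 10^0 place).
Sum: 18.39625 mol; keep the coarser place, 10^0.
Result: 18 mol.

18 mol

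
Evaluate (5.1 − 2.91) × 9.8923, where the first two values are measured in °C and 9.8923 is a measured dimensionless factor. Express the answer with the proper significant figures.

5.1 °C − 2.91 °C = 2.19 °C; the difference is limited to 1 decimal place (2 s.f.).
Carrying full precision, 2.19 × 9.8923 = 21.664137 °C; 9.8923 has 5 s.f., so the result keeps min(2, 5) = 2 s.f.
Rounded to 2 significant figures: 22 °C.

22 °C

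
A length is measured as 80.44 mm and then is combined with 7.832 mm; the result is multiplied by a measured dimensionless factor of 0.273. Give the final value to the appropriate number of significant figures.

24.1 mm

80.44 mm + 7.832 mm = 88.272 mm; the sum is limited to 2 decimal places (4 s.f.).
Carrying full precision, 88.272 × 0.273 = 24.098256 mm; 0.273 has 3 s.f., so the result keeps min(4, 3) = 3 s.f.
Rounded to 3 significant figures: 24.1 mm.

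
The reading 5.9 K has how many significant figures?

5.9: every digit is nonzero and significant.

2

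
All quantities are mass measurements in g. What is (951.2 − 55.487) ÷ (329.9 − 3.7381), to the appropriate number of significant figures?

951.2 − 55.487 = 895.713, limited to 1 d.p. → 4 s.f.; 329.9 − 3.7381 = 326.1619, limited to 1 d.p. → 4 s.f.
Carrying full precision, 895.713 ÷ 326.1619 = 2.74622204494…; keep min(4, 4) = 4 s.f.
Rounded to 4 significant figures: 2.746.

2.746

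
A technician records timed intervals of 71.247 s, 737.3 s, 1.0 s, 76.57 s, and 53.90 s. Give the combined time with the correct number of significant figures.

940.0 s

71.247 s + 737.3 s + 1.0 s + 76.57 s + 53.90 s = 940.017 s.
Addition/subtraction keeps the fewest decimal places: 71.247 → 3 decimal places, 737.3 → 1 decimal place, 1.0 → 1 decimal place, 76.57 → 2 decimal places, 53.90 → 2 decimal places; limit is 1.
Rounded to 1 decimal place: 940.0 s.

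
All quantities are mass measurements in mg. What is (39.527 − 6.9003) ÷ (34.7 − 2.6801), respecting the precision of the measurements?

1.02

39.527 − 6.9003 = 32.6267, limited to 3 d.p. → 5 s.f.; 34.7 − 2.6801 = 32.0199, limited to 1 d.p. → 3 s.f.
Carrying full precision, 32.6267 ÷ 32.0199 = 1.01895071502…; keep min(5, 3) = 3 s.f.
Rounded to 3 significant figures: 1.02.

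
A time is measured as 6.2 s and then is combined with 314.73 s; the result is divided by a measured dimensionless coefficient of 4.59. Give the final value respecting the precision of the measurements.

69.9 s

6.2 s + 314.73 s = 320.93 s; the sum is limited to 1 decimal place (4 s.f.).
Carrying full precision, 320.93 ÷ 4.59 = 69.9193899782… s; 4.59 has 3 s.f., so the result keeps min(4, 3) = 3 s.f.
Rounded to 3 significant figures: 69.9 s.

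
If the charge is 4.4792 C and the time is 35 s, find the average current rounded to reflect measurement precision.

0.13 A

average current = 4.4792 C ÷ 35 s = 0.127977142857… A.
4.4792 has 5 significant figures; 35 has 2.
Division/multiplication keeps the fewest: 2 significant figures.
Rounded: 0.13 A.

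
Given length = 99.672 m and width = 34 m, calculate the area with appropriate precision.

area = 99.672 m × 34 m = 3388.848 m².
99.672 has 5 significant figures; 34 has 2.
Division/multiplication keeps the fewest: 2 significant figures.
Rounded: 3.4 × 10³ m².

3.4 × 10³ m²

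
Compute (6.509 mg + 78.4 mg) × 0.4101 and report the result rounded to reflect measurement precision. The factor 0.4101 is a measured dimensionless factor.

34.8 mg

6.509 mg + 78.4 mg = 84.909 mg; the sum is limited to 1 decimal place (3 s.f.).
Carrying full precision, 84.909 × 0.4101 = 34.8211809 mg; 0.4101 has 4 s.f., so the result keeps min(3, 4) = 3 s.f.
Rounded to 3 significant figures: 34.8 mg.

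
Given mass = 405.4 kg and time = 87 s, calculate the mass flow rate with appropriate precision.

mass flow rate = 405.4 kg ÷ 87 s = 4.65977011494… kg/s.
405.4 has 4 significant figures; 87 has 2.
Division/multiplication keeps the fewest: 2 significant figures.
Rounded: 4.7 kg/s.

4.7 kg/s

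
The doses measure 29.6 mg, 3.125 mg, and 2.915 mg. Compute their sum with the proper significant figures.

35.6 mg

29.6 mg + 3.125 mg + 2.915 mg = 35.640 mg.
Addition/subtraction keeps the fewest decimal places: 29.6 → 1 decimal place, 3.125 → 3 decimal places, 2.915 → 3 decimal places; limit is 1.
Rounded to 1 decimal place: 35.6 mg.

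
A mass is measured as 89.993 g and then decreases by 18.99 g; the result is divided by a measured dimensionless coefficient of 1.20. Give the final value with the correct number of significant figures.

59.2 g

89.993 g − 18.99 g = 71.003 g; the difference is limited to 2 decimal places (4 s.f.).
Carrying full precision, 71.003 ÷ 1.20 = 59.1691666667… g; 1.20 has 3 s.f., so the result keeps min(4, 3) = 3 s.f.
Rounded to 3 significant figures: 59.2 g.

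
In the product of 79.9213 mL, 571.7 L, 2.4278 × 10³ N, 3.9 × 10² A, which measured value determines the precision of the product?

79.9213 mL → 6 s.f.; 571.7 L → 4 s.f.; 2.4278 × 10³ N → 5 s.f.; 3.9 × 10² A → 2 s.f.
The fewest is 2 significant figures, from 3.9 × 10² A.

3.9 × 10² A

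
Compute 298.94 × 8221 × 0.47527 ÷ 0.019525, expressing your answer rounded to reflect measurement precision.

5.982 × 10⁷

298.94 × 8221 × 0.47527 ÷ 0.019525 = 59821601.7746…
Multiplication/division keeps the fewest significant figures: 298.94 → 5 s.f., 8221 → 4 s.f., 0.47527 → 5 s.f., 0.019525 → 5 s.f.; limit is 4.
Rounded to 4 significant figures: 5.982 × 10⁷.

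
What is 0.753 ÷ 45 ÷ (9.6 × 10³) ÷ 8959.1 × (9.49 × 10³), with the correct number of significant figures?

0.753 ÷ 45 ÷ (9.6 × 10³) ÷ 8959.1 × (9.49 × 10³) = 0.00000184634586311…
Multiplication/division keeps the fewest significant figures: 0.753 → 3 s.f., 45 → 2 s.f., 9.6 × 10³ → 2 s.f., 8959.1 → 5 s.f., 9.49 × 10³ → 3 s.f.; limit is 2.
Rounded to 2 significant figures: 1.8 × 10⁻⁶.

1.8 × 10⁻⁶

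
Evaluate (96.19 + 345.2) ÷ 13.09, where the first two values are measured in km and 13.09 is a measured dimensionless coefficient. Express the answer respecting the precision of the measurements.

96.19 km + 345.2 km = 441.39 km; the sum is limited to 1 decimal place (4 s.f.).
Carrying full precision, 441.39 ÷ 13.09 = 33.7196333079… km; 13.09 has 4 s.f., so the result keeps min(4, 4) = 4 s.f.
Rounded to 4 significant figures: 33.72 km.

33.72 km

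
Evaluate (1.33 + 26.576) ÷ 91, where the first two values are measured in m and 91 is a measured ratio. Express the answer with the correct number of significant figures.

0.31 m

1.33 m + 26.576 m = 27.906 m; the sum is limited to 2 decimal places (4 s.f.).
Carrying full precision, 27.906 ÷ 91 = 0.306659340659… m; 91 has 2 s.f., so the result keeps min(4, 2) = 2 s.f.
Rounded to 2 significant figures: 0.31 m.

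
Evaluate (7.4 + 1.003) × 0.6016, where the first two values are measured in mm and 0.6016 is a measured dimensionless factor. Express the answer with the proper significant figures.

5.1 mm

7.4 mm + 1.003 mm = 8.403 mm; the sum is limited to 1 decimal place (2 s.f.).
Carrying full precision, 8.403 × 0.6016 = 5.0552448 mm; 0.6016 has 4 s.f., so the result keeps min(2, 4) = 2 s.f.
Rounded to 2 significant figures: 5.1 mm.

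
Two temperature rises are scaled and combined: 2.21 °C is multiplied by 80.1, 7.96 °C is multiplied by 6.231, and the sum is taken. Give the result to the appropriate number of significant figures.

2.21 × 80.1 = 177.021 → 177 °C (3 s.f., last digit at the 10^0 place).
7.96 × 6.231 = 49.59876 → 49.6 °C (3 s.f., last digit at the 10^-1 place).
Sum: 226.61976 °C; keep the coarser place, 10^0.
Result: 227 °C.

227 °C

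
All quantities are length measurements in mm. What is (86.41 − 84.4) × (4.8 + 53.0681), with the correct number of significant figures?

86.41 − 84.4 = 2.01, limited to 1 d.p. → 2 s.f.; 4.8 + 53.0681 = 57.8681, limited to 1 d.p. → 3 s.f.
Carrying full precision, 2.01 × 57.8681 = 116.314881; keep min(2, 3) = 2 s.f.
Rounded to 2 significant figures: 1.2 × 10^2 mm².

1.2 × 10^2 mm²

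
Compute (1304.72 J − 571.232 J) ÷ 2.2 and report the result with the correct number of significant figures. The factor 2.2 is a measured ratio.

3.3 × 10^2 J

1304.72 J − 571.232 J = 733.488 J; the difference is limited to 2 decimal places (5 s.f.).
Carrying full precision, 733.488 ÷ 2.2 = 333.403636364… J; 2.2 has 2 s.f., so the result keeps min(5, 2) = 2 s.f.
Rounded to 2 significant figures: 3.3 × 10^2 J.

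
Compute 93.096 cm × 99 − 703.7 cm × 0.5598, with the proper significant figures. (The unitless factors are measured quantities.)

8.8 × 10³ cm

93.096 × 99 = 9216.504 → 9.2 × 10³ cm (2 s.f., last digit at the 10^2 place).
703.7 × 0.5598 = 393.93126 → 393.9 cm (4 s.f., last digit at the 10^-1 place).
Difference: 8822.57274 cm; keep the coarser place, 10^2.
Result: 8.8 × 10³ cm.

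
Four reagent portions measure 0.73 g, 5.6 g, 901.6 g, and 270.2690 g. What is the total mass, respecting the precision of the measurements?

1.1782 × 10^3 g

0.73 g + 5.6 g + 901.6 g + 270.2690 g = 1178.1990 g.
Addition/subtraction keeps the fewest decimal places: 0.73 → 2 decimal places, 5.6 → 1 decimal place, 901.6 → 1 decimal place, 270.2690 → 4 decimal places; limit is 1.
Rounded to 1 decimal place: 1.1782 × 10^3 g.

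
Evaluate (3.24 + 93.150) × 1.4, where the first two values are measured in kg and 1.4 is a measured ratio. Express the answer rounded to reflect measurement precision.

3.24 kg + 93.150 kg = 96.390 kg; the sum is limited to 2 decimal places (4 s.f.).
Carrying full precision, 96.390 × 1.4 = 134.946 kg; 1.4 has 2 s.f., so the result keeps min(4, 2) = 2 s.f.
Rounded to 2 significant figures: 1.3 × 10² kg.

1.3 × 10² kg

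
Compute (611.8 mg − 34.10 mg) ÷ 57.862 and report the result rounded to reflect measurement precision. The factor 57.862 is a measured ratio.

611.8 mg − 34.10 mg = 577.70 mg; the difference is limited to 1 decimal place (4 s.f.).
Carrying full precision, 577.70 ÷ 57.862 = 9.98410010024… mg; 57.862 has 5 s.f., so the result keeps min(4, 5) = 4 s.f.
Rounded to 4 significant figures: 9.984 mg.

9.984 mg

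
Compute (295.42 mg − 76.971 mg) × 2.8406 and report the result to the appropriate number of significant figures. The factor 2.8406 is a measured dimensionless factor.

295.42 mg − 76.971 mg = 218.449 mg; the difference is limited to 2 decimal places (5 s.f.).
Carrying full precision, 218.449 × 2.8406 = 620.5262294 mg; 2.8406 has 5 s.f., so the result keeps min(5, 5) = 5 s.f.
Rounded to 5 significant figures: 620.53 mg.

620.53 mg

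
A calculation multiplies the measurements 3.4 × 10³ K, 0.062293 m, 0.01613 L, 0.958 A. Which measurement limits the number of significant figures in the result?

3.4 × 10³ K

3.4 × 10³ K → 2 s.f.; 0.062293 m → 5 s.f.; 0.01613 L → 4 s.f.; 0.958 A → 3 s.f.
The fewest is 2 significant figures, from 3.4 × 10³ K.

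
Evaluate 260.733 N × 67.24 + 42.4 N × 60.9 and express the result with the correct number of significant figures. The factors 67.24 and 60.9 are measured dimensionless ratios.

2.011 × 10⁴ N

260.733 × 67.24 = 17531.68692 → 1.753 × 10⁴ N (4 s.f., last digit at the 10^1 place).
42.4 × 60.9 = 2582.16 → 2.58 × 10³ N (3 s.f., last digit at the 10^1 place).
Sum: 20113.84692 N; keep the coarser place, 10^1.
Result: 2.011 × 10⁴ N.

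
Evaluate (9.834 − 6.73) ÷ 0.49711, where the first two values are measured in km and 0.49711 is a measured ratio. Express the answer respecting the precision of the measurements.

9.834 km − 6.73 km = 3.104 km; the difference is limited to 2 decimal places (3 s.f.).
Carrying full precision, 3.104 ÷ 0.49711 = 6.24409084508… km; 0.49711 has 5 s.f., so the result keeps min(3, 5) = 3 s.f.
Rounded to 3 significant figures: 6.24 km.

6.24 km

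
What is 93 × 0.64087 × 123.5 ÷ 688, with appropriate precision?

93 × 0.64087 × 123.5 ÷ 688 = 10.6987098619…
Multiplication/division keeps the fewest significant figures: 93 → 2 s.f., 0.64087 → 5 s.f., 123.5 → 4 s.f., 688 → 3 s.f.; limit is 2.
Rounded to 2 significant figures: 11.

11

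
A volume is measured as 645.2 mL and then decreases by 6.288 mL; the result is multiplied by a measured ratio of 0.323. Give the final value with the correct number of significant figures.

2.06 × 10² mL

645.2 mL − 6.288 mL = 638.912 mL; the difference is limited to 1 decimal place (4 s.f.).
Carrying full precision, 638.912 × 0.323 = 206.368576 mL; 0.323 has 3 s.f., so the result keeps min(4, 3) = 3 s.f.
Rounded to 3 significant figures: 2.06 × 10² mL.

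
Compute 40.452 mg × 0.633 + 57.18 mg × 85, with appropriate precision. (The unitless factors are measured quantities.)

4.9 × 10³ mg

40.452 × 0.633 = 25.606116 → 25.6 mg (3 s.f., last digit at the 10^-1 place).
57.18 × 85 = 4860.3 → 4.9 × 10³ mg (2 s.f., last digit at the 10^2 place).
Sum: 4885.906116 mg; keep the coarser place, 10^2.
Result: 4.9 × 10³ mg.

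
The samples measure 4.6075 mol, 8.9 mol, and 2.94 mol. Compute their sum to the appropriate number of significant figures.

16.4 mol

4.6075 mol + 8.9 mol + 2.94 mol = 16.4475 mol.
Addition/subtraction keeps the fewest decimal places: 4.6075 → 4 decimal places, 8.9 → 1 decimal place, 2.94 → 2 decimal places; limit is 1.
Rounded to 1 decimal place: 16.4 mol.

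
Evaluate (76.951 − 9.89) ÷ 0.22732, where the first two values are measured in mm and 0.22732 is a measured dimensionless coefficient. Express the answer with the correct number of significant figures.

295.0 mm

76.951 mm − 9.89 mm = 67.061 mm; the difference is limited to 2 decimal places (4 s.f.).
Carrying full precision, 67.061 ÷ 0.22732 = 295.007038536… mm; 0.22732 has 5 s.f., so the result keeps min(4, 5) = 4 s.f.
Rounded to 4 significant figures: 295.0 mm.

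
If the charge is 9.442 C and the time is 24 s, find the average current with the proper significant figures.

average current = 9.442 C ÷ 24 s = 0.393416666667… A.
9.442 has 4 significant figures; 24 has 2.
Division/multiplication keeps the fewest: 2 significant figures.
Rounded: 0.39 A.

0.39 A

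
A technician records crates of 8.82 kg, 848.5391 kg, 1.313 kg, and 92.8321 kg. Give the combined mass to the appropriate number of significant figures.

951.50 kg

8.82 kg + 848.5391 kg + 1.313 kg + 92.8321 kg = 951.5042 kg.
Addition/subtraction keeps the fewest decimal places: 8.82 → 2 decimal places, 848.5391 → 4 decimal places, 1.313 → 3 decimal places, 92.8321 → 4 decimal places; limit is 2.
Rounded to 2 decimal places: 951.50 kg.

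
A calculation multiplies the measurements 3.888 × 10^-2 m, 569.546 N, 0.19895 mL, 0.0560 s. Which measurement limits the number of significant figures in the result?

3.888 × 10^-2 m → 4 s.f.; 569.546 N → 6 s.f.; 0.19895 mL → 5 s.f.; 0.0560 s → 3 s.f.
The fewest is 3 significant figures, from 0.0560 s.

0.0560 s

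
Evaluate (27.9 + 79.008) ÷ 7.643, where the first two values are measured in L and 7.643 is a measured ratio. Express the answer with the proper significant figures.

13.99 L

27.9 L + 79.008 L = 106.908 L; the sum is limited to 1 decimal place (4 s.f.).
Carrying full precision, 106.908 ÷ 7.643 = 13.9877011645… L; 7.643 has 4 s.f., so the result keeps min(4, 4) = 4 s.f.
Rounded to 4 significant figures: 13.99 L.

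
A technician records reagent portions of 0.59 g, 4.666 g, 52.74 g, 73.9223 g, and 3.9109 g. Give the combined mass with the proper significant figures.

1.3583 × 10² g

0.59 g + 4.666 g + 52.74 g + 73.9223 g + 3.9109 g = 135.8292 g.
Addition/subtraction keeps the fewest decimal places: 0.59 → 2 decimal places, 4.666 → 3 decimal places, 52.74 → 2 decimal places, 73.9223 → 4 decimal places, 3.9109 → 4 decimal places; limit is 2.
Rounded to 2 decimal places: 1.3583 × 10² g.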